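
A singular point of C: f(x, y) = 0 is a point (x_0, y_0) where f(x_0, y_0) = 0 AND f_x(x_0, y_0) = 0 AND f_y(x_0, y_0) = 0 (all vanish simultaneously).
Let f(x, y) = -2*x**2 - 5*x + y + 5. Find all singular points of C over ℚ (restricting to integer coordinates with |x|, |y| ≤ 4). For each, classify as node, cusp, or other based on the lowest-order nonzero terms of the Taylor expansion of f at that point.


No singular points in the scanned grid; C is smooth there.

Compute partial derivatives:
  f_x = -4*x - 5.
  f_y = 1.
f_y = 1 is a nonzero constant, so f_y never vanishes: no point (x, y) can satisfy f = f_x = f_y = 0. In particular no (x, y) ∈ {−4, ..., 4}² is singular; the curve is smooth.


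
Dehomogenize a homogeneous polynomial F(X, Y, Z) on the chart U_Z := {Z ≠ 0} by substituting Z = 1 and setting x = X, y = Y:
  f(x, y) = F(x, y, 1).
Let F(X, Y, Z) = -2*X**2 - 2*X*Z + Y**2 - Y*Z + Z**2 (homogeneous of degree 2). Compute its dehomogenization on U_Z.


f(x, y) = -2*x**2 - 2*x + y**2 - y + 1

On U_Z we set Z = 1. Each monomial c·X^i·Y^j·Z^k in F becomes c·x^i·y^j·1^k = c·x^i·y^j.
Substituting Z = 1: F(X, Y, 1) = -2*x**2 - 2*x + y**2 - y + 1.
Note: deg(f) ≤ deg(F) = 2; strict inequality happens when F is divisible by Z (lost terms).


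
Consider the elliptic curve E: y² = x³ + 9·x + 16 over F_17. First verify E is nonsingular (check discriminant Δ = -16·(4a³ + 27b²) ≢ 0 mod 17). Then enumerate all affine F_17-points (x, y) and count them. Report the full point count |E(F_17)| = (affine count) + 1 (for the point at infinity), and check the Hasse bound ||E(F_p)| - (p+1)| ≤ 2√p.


Affine points = {(0, 4), (0, 13), (1, 3), (1, 14), (2, 5), (2, 12), (3, 6), (3, 11), (5, 4), (5, 13), (10, 1), (10, 16), (11, 1), (11, 16), (12, 4), (12, 13), (13, 1), (13, 16), (14, 8), (14, 9)}; affine count = 20; |E(F_17)| = 21.

Discriminant check: Δ ∝ 4a³ + 27b² = 4·9³ + 27·16² = 4·729 + 27·256 ≡ 2 (mod 17). Nonzero ⇒ E is nonsingular.
For each x ∈ F_17, compute rhs = x³ + 9·x + 16 mod 17, then count y ∈ F_17 with y² ≡ rhs.
  x = 0: rhs = 16, matching y values: 4, 13 (2 points).
  x = 1: rhs = 9, matching y values: 3, 14 (2 points).
  x = 2: rhs = 8, matching y values: 5, 12 (2 points).
  x = 3: rhs = 2, matching y values: 6, 11 (2 points).
  x = 4: rhs = 14, matching y values: none (0 points).
  x = 5: rhs = 16, matching y values: 4, 13 (2 points).
  x = 6: rhs = 14, matching y values: none (0 points).
  x = 7: rhs = 14, matching y values: none (0 points).
  x = 8: rhs = 5, matching y values: none (0 points).
  x = 9: rhs = 10, matching y values: none (0 points).
  x = 10: rhs = 1, matching y values: 1, 16 (2 points).
  x = 11: rhs = 1, matching y values: 1, 16 (2 points).
  x = 12: rhs = 16, matching y values: 4, 13 (2 points).
  x = 13: rhs = 1, matching y values: 1, 16 (2 points).
  x = 14: rhs = 13, matching y values: 8, 9 (2 points).
  x = 15: rhs = 7, matching y values: none (0 points).
  x = 16: rhs = 6, matching y values: none (0 points).
Total affine count: 20.
Full point count |E(F_17)| = 20 + 1 = 21.
Hasse bound: |21 − (17+1)| = |3| = 3 ≤ 2√17 ≈ 8.2462 ✓.


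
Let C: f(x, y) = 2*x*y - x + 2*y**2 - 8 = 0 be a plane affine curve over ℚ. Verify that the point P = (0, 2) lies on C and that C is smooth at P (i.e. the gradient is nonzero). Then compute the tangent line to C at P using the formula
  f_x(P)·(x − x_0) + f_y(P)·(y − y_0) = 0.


Tangent line at P: 3*x + 8*y - 16 = 0.

Step 1: f(0, 2) = 0, so P lies on C.
Step 2: partial derivatives
  f_x(x, y) = 2*y - 1, f_y(x, y) = 2*x + 4*y.
  f_x(P) = 3, f_y(P) = 8 (gradient nonzero, so P is smooth).
Step 3: tangent line at P: 3·(x − 0) + 8·(y − 2) = 0.
Expanding: 3*x + 8*y - 16 = 0.


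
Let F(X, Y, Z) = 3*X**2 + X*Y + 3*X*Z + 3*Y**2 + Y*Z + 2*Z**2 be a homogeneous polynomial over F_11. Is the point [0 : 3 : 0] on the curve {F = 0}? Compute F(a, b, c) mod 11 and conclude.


F(0,3,0) ≡ 5 (mod 11); P is NOT on the curve.

Evaluate F(0, 3, 0) term-by-term (mod 11).
  3*X**2 ↦ 3·0·1·1 = 0
  X*Y ↦ 1·0·3·1 = 0
  3*X*Z ↦ 3·0·1·0 = 0
  3*Y**2 ↦ 3·1·9·1 = 27
  Y*Z ↦ 1·1·3·0 = 0
  2*Z**2 ↦ 2·1·1·0 = 0
Sum: F(0, 3, 0) = (0) + (0) + (0) + (27) + (0) + (0) = 27.
Reducing mod 11: 27 ≡ 5 (mod 11).
Since F(a, b, c) ≡ 5 ≠ 0 (mod 11), P does NOT lie on the curve.


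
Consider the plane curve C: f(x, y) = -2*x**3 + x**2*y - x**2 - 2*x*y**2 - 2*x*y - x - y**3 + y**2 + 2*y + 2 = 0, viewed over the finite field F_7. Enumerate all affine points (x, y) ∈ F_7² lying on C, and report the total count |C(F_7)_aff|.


Affine F_7-points: {(1, 3), (1, 5), (2, 5), (6, 5)}; count = 4.

For each of the 49 pairs (x, y) ∈ F_7², evaluate f(x, y) mod 7. Record the zeros.
  x = 0: [0↦2, 1↦4, 2↦2, 3↦4, 4↦4, 5↦3, 6↦2]  zeros at y ∈ ∅
  x = 1: [0↦5, 1↦4, 2↦2, 3↦0, 4↦6, 5↦0, 6↦4]  zeros at y ∈ {3, 5}
  x = 2: [0↦1, 1↦6, 2↦6, 3↦2, 4↦2, 5↦0, 6↦4]  zeros at y ∈ {5}
  x = 3: [0↦6, 1↦5, 2↦2, 3↦5, 4↦1, 5↦5, 6↦4]  zeros at y ∈ ∅
  x = 4: [0↦1, 1↦3, 2↦6, 3↦4, 4↦5, 5↦3, 6↦6]  zeros at y ∈ ∅
  x = 5: [0↦2, 1↦2, 2↦6, 3↦1, 4↦2, 5↦3, 6↦5]  zeros at y ∈ ∅
  x = 6: [0↦4, 1↦4, 2↦4, 3↦5, 4↦1, 5↦0, 6↦3]  zeros at y ∈ {5}
Collecting zeros: affine points = {(1, 3), (1, 5), (2, 5), (6, 5)}.
Total count |C(F_7)_aff| = 4.


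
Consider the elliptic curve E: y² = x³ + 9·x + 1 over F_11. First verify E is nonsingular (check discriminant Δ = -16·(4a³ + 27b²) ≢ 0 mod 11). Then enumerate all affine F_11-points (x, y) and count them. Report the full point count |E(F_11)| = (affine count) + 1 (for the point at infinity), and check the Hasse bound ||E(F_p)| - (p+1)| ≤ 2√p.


Affine points = {(0, 1), (0, 10), (1, 0), (2, 4), (2, 7), (3, 0), (7, 0)}; affine count = 7; |E(F_11)| = 8.

Discriminant check: Δ ∝ 4a³ + 27b² = 4·9³ + 27·1² = 4·729 + 27·1 ≡ 6 (mod 11). Nonzero ⇒ E is nonsingular.
For each x ∈ F_11, compute rhs = x³ + 9·x + 1 mod 11, then count y ∈ F_11 with y² ≡ rhs.
  x = 0: rhs = 1, matching y values: 1, 10 (2 points).
  x = 1: rhs = 0, matching y values: 0 (1 points).
  x = 2: rhs = 5, matching y values: 4, 7 (2 points).
  x = 3: rhs = 0, matching y values: 0 (1 points).
  x = 4: rhs = 2, matching y values: none (0 points).
  x = 5: rhs = 6, matching y values: none (0 points).
  x = 6: rhs = 7, matching y values: none (0 points).
  x = 7: rhs = 0, matching y values: 0 (1 points).
  x = 8: rhs = 2, matching y values: none (0 points).
  x = 9: rhs = 8, matching y values: none (0 points).
  x = 10: rhs = 2, matching y values: none (0 points).
Total affine count: 7.
Full point count |E(F_11)| = 7 + 1 = 8.
Hasse bound: |8 − (11+1)| = |-4| = 4 ≤ 2√11 ≈ 6.6332 ✓.


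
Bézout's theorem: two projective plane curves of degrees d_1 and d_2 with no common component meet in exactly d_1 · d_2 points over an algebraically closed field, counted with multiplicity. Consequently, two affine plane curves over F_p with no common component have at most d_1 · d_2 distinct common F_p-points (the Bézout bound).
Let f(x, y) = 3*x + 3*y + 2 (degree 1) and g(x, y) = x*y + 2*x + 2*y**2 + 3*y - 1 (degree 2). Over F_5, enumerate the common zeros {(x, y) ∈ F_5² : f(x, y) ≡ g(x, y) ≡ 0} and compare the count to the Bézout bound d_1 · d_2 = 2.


Common zeros: {(2, 4)}; count = 1; Bézout bound = 2.

deg(f) = 1, deg(g) = 2, so Bézout bound = 2.
Scan x ∈ F_5. For each x, list the y ∈ F_5 with f(x, y) ≡ 0 and those with g(x, y) ≡ 0 (mod 5); the common zeros in that column are the intersection.
  x = 0: f ≡ 0 at y ∈ {1}; g ≡ 0 at y ∈ ∅; common: ∅.
  x = 1: f ≡ 0 at y ∈ {0}; g ≡ 0 at y ∈ ∅; common: ∅.
  x = 2: f ≡ 0 at y ∈ {4}; g ≡ 0 at y ∈ {1, 4}; common: {4}.
  x = 3: f ≡ 0 at y ∈ {3}; g ≡ 0 at y ∈ {0, 2}; common: ∅.
  x = 4: f ≡ 0 at y ∈ {2}; g ≡ 0 at y ∈ ∅; common: ∅.
Collecting: common zeros = {(2, 4)}, so the count is 1.
Comparison with the Bézout bound: 1 ≤ 2 = deg(f)·deg(g), as expected for curves with no common component (the affine F_5-count falls short of the bound because intersections may lie at infinity, over extension fields, or carry multiplicity).


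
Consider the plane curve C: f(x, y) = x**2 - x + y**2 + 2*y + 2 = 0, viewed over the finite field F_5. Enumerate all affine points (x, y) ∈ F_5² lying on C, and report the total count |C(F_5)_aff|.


Affine F_5-points: {(0, 1), (0, 2), (1, 1), (1, 2)}; count = 4.

For each of the 25 pairs (x, y) ∈ F_5², evaluate f(x, y) mod 5. Record the zeros.
  x = 0: [0↦2, 1↦0, 2↦0, 3↦2, 4↦1]  zeros at y ∈ {1, 2}
  x = 1: [0↦2, 1↦0, 2↦0, 3↦2, 4↦1]  zeros at y ∈ {1, 2}
  x = 2: [0↦4, 1↦2, 2↦2, 3↦4, 4↦3]  zeros at y ∈ ∅
  x = 3: [0↦3, 1↦1, 2↦1, 3↦3, 4↦2]  zeros at y ∈ ∅
  x = 4: [0↦4, 1↦2, 2↦2, 3↦4, 4↦3]  zeros at y ∈ ∅
Collecting zeros: affine points = {(0, 1), (0, 2), (1, 1), (1, 2)}.
Total count |C(F_5)_aff| = 4.


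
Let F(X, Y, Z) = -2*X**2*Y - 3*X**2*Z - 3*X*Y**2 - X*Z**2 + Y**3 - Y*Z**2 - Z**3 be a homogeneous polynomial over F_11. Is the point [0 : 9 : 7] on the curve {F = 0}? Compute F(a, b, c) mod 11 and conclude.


F(0,9,7) ≡ 0 (mod 11); P is on the curve.

Evaluate F(0, 9, 7) term-by-term (mod 11).
  -2*X**2*Y ↦ -2·0·9·1 = 0
  -3*X**2*Z ↦ -3·0·1·7 = 0
  -3*X*Y**2 ↦ -3·0·81·1 = 0
  -X*Z**2 ↦ -1·0·1·49 = 0
  Y**3 ↦ 1·1·729·1 = 729
  -Y*Z**2 ↦ -1·1·9·49 = -441
  -Z**3 ↦ -1·1·1·343 = -343
Sum: F(0, 9, 7) = (0) + (0) + (0) + (0) + (729) + (-441) + (-343) = -55.
Reducing mod 11: -55 ≡ 0 (mod 11).
Since F(a, b, c) ≡ 0 (mod 11), P lies on the curve.


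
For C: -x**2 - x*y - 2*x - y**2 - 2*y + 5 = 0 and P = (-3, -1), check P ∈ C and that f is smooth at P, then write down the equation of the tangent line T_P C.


Tangent line at P: 5*x + 3*y + 18 = 0.

Step 1: f(-3, -1) = 0, so P lies on C.
Step 2: partial derivatives
  f_x(x, y) = -2*x - y - 2, f_y(x, y) = -x - 2*y - 2.
  f_x(P) = 5, f_y(P) = 3 (gradient nonzero, so P is smooth).
Step 3: tangent line at P: 5·(x − -3) + 3·(y − -1) = 0.
Expanding: 5*x + 3*y + 18 = 0.


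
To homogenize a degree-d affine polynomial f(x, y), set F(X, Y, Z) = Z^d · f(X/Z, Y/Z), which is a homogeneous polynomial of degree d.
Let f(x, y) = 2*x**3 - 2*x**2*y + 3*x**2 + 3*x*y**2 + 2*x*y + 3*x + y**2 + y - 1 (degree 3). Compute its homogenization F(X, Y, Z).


F(X, Y, Z) = 2*X**3 - 2*X**2*Y + 3*X**2*Z + 3*X*Y**2 + 2*X*Y*Z + 3*X*Z**2 + Y**2*Z + Y*Z**2 - Z**3

deg(f) = 3.
Substitute x = X/Z, y = Y/Z into f, then multiply by Z^3.
  monomial 2·x^3·y^0 ↦ 2·X^3·Y^0·Z^0.
  monomial -2·x^2·y^1 ↦ -2·X^2·Y^1·Z^0.
  monomial 3·x^2·y^0 ↦ 3·X^2·Y^0·Z^1.
  monomial 3·x^1·y^2 ↦ 3·X^1·Y^2·Z^0.
  monomial 2·x^1·y^1 ↦ 2·X^1·Y^1·Z^1.
  monomial 3·x^1·y^0 ↦ 3·X^1·Y^0·Z^2.
  monomial 1·x^0·y^2 ↦ 1·X^0·Y^2·Z^1.
  monomial 1·x^0·y^1 ↦ 1·X^0·Y^1·Z^2.
  monomial -1·x^0·y^0 ↦ -1·X^0·Y^0·Z^3.
Collecting: F(X, Y, Z) = 2*X**3 - 2*X**2*Y + 3*X**2*Z + 3*X*Y**2 + 2*X*Y*Z + 3*X*Z**2 + Y**2*Z + Y*Z**2 - Z**3.


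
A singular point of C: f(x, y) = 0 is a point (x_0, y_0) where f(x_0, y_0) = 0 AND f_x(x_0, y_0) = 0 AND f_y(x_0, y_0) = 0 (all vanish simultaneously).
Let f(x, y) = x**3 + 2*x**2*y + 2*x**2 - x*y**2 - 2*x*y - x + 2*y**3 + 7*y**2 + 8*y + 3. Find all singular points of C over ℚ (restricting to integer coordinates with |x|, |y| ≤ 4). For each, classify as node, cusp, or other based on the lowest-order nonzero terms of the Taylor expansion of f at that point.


Singular points: {(0, -1)}; classification: cusp.

Compute partial derivatives:
  f_x = 3*x**2 + 4*x*y + 4*x - y**2 - 2*y - 1.
  f_y = 2*x**2 - 2*x*y - 2*x + 6*y**2 + 14*y + 8.
Scan x_0 ∈ {−4, ..., 4}. For each x_0, f_y(x_0, y) is a polynomial in y; find its integer roots y ∈ {−4, ..., 4}, then test f_x and f at those candidates.
  x = -4: f_y(-4, y) = 6*y**2 + 22*y + 48; no integer root y with |y| ≤ 4.
  x = -3: f_y(-3, y) = 6*y**2 + 20*y + 32; no integer root y with |y| ≤ 4.
  x = -2: f_y(-2, y) = 6*y**2 + 18*y + 20; no integer root y with |y| ≤ 4.
  x = -1: f_y(-1, y) = 6*y**2 + 16*y + 12; no integer root y with |y| ≤ 4.
  x = 0: f_y(0, y) = 6*y**2 + 14*y + 8; vanishes at y ∈ {-1}. (0, -1): f_x = 0, f = 0 — SINGULAR.
  x = 1: f_y(1, y) = 6*y**2 + 12*y + 8; no integer root y with |y| ≤ 4.
  x = 2: f_y(2, y) = 6*y**2 + 10*y + 12; no integer root y with |y| ≤ 4.
  x = 3: f_y(3, y) = 6*y**2 + 8*y + 20; no integer root y with |y| ≤ 4.
  x = 4: f_y(4, y) = 6*y**2 + 6*y + 32; no integer root y with |y| ≤ 4.
Only singular point on the grid: (0, -1).
Classify: substitute x = 0 + u, y = -1 + v and expand: f = u**3 + 2*u**2*v - u*v**2 + 2*v**3 + v**2.
No constant or linear terms (consistent with a singular point). Quadratic part: v**2. Cubic part: u**3 + 2*u**2*v - u*v**2 + 2*v**3.
The quadratic part v**2 is a perfect square, so there is a single (double) tangent line v = 0, i.e. y = -1. Restricting the cubic part to that line (v = 0) leaves u**3 ≠ 0, so f is not divisible by v and the branch is v² ≈ -u**3 to lowest order — this is a cusp.
Classification: cusp.


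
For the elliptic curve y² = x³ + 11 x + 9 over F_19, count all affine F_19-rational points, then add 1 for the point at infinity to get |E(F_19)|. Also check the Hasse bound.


Affine points = {(0, 3), (0, 16), (2, 1), (2, 18), (6, 5), (6, 14), (7, 7), (7, 12), (8, 1), (8, 18), (9, 1), (9, 18), (10, 6), (10, 13), (11, 6), (11, 13), (12, 8), (12, 11), (14, 0), (16, 5), (16, 14), (17, 6), (17, 13), (18, 4), (18, 15)}; affine count = 25; |E(F_19)| = 26.

Discriminant check: Δ ∝ 4a³ + 27b² = 4·11³ + 27·9² = 4·1331 + 27·81 ≡ 6 (mod 19). Nonzero ⇒ E is nonsingular.
For each x ∈ F_19, compute rhs = x³ + 11·x + 9 mod 19, then count y ∈ F_19 with y² ≡ rhs.
  x = 0: rhs = 9, matching y values: 3, 16 (2 points).
  x = 1: rhs = 2, matching y values: none (0 points).
  x = 2: rhs = 1, matching y values: 1, 18 (2 points).
  x = 3: rhs = 12, matching y values: none (0 points).
  x = 4: rhs = 3, matching y values: none (0 points).
  x = 5: rhs = 18, matching y values: none (0 points).
  x = 6: rhs = 6, matching y values: 5, 14 (2 points).
  x = 7: rhs = 11, matching y values: 7, 12 (2 points).
  x = 8: rhs = 1, matching y values: 1, 18 (2 points).
  x = 9: rhs = 1, matching y values: 1, 18 (2 points).
  x = 10: rhs = 17, matching y values: 6, 13 (2 points).
  x = 11: rhs = 17, matching y values: 6, 13 (2 points).
  x = 12: rhs = 7, matching y values: 8, 11 (2 points).
  x = 13: rhs = 12, matching y values: none (0 points).
  x = 14: rhs = 0, matching y values: 0 (1 points).
  x = 15: rhs = 15, matching y values: none (0 points).
  x = 16: rhs = 6, matching y values: 5, 14 (2 points).
  x = 17: rhs = 17, matching y values: 6, 13 (2 points).
  x = 18: rhs = 16, matching y values: 4, 15 (2 points).
Total affine count: 25.
Full point count |E(F_19)| = 25 + 1 = 26.
Hasse bound: |26 − (19+1)| = |6| = 6 ≤ 2√19 ≈ 8.7178 ✓.


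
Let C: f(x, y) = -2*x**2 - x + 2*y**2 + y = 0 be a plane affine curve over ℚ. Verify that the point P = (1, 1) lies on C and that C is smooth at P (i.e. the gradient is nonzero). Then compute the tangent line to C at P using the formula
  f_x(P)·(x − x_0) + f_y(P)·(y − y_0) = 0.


Tangent line at P: -5*x + 5*y = 0.

Step 1: f(1, 1) = 0, so P lies on C.
Step 2: partial derivatives
  f_x(x, y) = -4*x - 1, f_y(x, y) = 4*y + 1.
  f_x(P) = -5, f_y(P) = 5 (gradient nonzero, so P is smooth).
Step 3: tangent line at P: -5·(x − 1) + 5·(y − 1) = 0.
Expanding: -5*x + 5*y = 0.


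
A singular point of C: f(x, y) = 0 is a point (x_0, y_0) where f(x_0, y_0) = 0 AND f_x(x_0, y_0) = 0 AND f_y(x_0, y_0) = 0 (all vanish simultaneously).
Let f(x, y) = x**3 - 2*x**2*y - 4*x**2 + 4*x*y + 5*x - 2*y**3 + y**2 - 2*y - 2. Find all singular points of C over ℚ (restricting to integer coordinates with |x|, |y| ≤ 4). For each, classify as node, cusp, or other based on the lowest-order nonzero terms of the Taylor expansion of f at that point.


Singular points: {(1, 0)}; classification: node.

Compute partial derivatives:
  f_x = 3*x**2 - 4*x*y - 8*x + 4*y + 5.
  f_y = -2*x**2 + 4*x - 6*y**2 + 2*y - 2.
Scan x_0 ∈ {−4, ..., 4}. For each x_0, f_y(x_0, y) is a polynomial in y; find its integer roots y ∈ {−4, ..., 4}, then test f_x and f at those candidates.
  x = -4: f_y(-4, y) = -6*y**2 + 2*y - 50; no integer root y with |y| ≤ 4.
  x = -3: f_y(-3, y) = -6*y**2 + 2*y - 32; no integer root y with |y| ≤ 4.
  x = -2: f_y(-2, y) = -6*y**2 + 2*y - 18; no integer root y with |y| ≤ 4.
  x = -1: f_y(-1, y) = -6*y**2 + 2*y - 8; no integer root y with |y| ≤ 4.
  x = 0: f_y(0, y) = -6*y**2 + 2*y - 2; no integer root y with |y| ≤ 4.
  x = 1: f_y(1, y) = -6*y**2 + 2*y; vanishes at y ∈ {0}. (1, 0): f_x = 0, f = 0 — SINGULAR.
  x = 2: f_y(2, y) = -6*y**2 + 2*y - 2; no integer root y with |y| ≤ 4.
  x = 3: f_y(3, y) = -6*y**2 + 2*y - 8; no integer root y with |y| ≤ 4.
  x = 4: f_y(4, y) = -6*y**2 + 2*y - 18; no integer root y with |y| ≤ 4.
Only singular point on the grid: (1, 0).
Classify: substitute x = 1 + u, y = 0 + v and expand: f = u**3 - 2*u**2*v - u**2 - 2*v**3 + v**2.
No constant or linear terms (consistent with a singular point). Quadratic part: -u**2 + v**2. Cubic part: u**3 - 2*u**2*v - 2*v**3.
The quadratic part v**2 - u**2 = (v − u)(v + u) splits into two distinct linear factors, so there are two distinct tangent lines y − 0 = ±(x − 1) — this is a node (ordinary double point).
Classification: node.


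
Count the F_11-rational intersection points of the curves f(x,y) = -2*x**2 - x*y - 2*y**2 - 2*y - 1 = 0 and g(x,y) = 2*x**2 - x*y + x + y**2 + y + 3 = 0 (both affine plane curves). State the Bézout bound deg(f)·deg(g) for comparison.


Common zeros: ∅; count = 0; Bézout bound = 4.

deg(f) = 2, deg(g) = 2, so Bézout bound = 4.
Scan x ∈ F_11. For each x, list the y ∈ F_11 with f(x, y) ≡ 0 and those with g(x, y) ≡ 0 (mod 11); the common zeros in that column are the intersection.
  x = 0: f ≡ 0 at y ∈ ∅; g ≡ 0 at y ∈ {5}; common: ∅.
  x = 1: f ≡ 0 at y ∈ ∅; g ≡ 0 at y ∈ {4, 7}; common: ∅.
  x = 2: f ≡ 0 at y ∈ ∅; g ≡ 0 at y ∈ {5, 7}; common: ∅.
  x = 3: f ≡ 0 at y ∈ {6, 8}; g ≡ 0 at y ∈ ∅; common: ∅.
  x = 4: f ≡ 0 at y ∈ {0, 8}; g ≡ 0 at y ∈ ∅; common: ∅.
  x = 5: f ≡ 0 at y ∈ {6, 7}; g ≡ 0 at y ∈ {1, 3}; common: ∅.
  x = 6: f ≡ 0 at y ∈ ∅; g ≡ 0 at y ∈ {1, 4}; common: ∅.
  x = 7: f ≡ 0 at y ∈ {0, 1}; g ≡ 0 at y ∈ {3}; common: ∅.
  x = 8: f ≡ 0 at y ∈ {7, 10}; g ≡ 0 at y ∈ ∅; common: ∅.
  x = 9: f ≡ 0 at y ∈ {1, 10}; g ≡ 0 at y ∈ ∅; common: ∅.
  x = 10: f ≡ 0 at y ∈ ∅; g ≡ 0 at y ∈ ∅; common: ∅.
Collecting: common zeros = ∅, so the count is 0.
Comparison with the Bézout bound: 0 ≤ 4 = deg(f)·deg(g), as expected for curves with no common component (the affine F_11-count falls short of the bound because intersections may lie at infinity, over extension fields, or carry multiplicity).


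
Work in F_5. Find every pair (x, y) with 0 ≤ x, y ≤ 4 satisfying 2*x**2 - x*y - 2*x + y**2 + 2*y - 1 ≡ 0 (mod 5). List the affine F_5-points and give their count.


Affine F_5-points: {(1, 2)}; count = 1.

For each of the 25 pairs (x, y) ∈ F_5², evaluate f(x, y) mod 5. Record the zeros.
  x = 0: [0↦4, 1↦2, 2↦2, 3↦4, 4↦3]  zeros at y ∈ ∅
  x = 1: [0↦4, 1↦1, 2↦0, 3↦1, 4↦4]  zeros at y ∈ {2}
  x = 2: [0↦3, 1↦4, 2↦2, 3↦2, 4↦4]  zeros at y ∈ ∅
  x = 3: [0↦1, 1↦1, 2↦3, 3↦2, 4↦3]  zeros at y ∈ ∅
  x = 4: [0↦3, 1↦2, 2↦3, 3↦1, 4↦1]  zeros at y ∈ ∅
Collecting zeros: affine points = {(1, 2)}.
Total count |C(F_5)_aff| = 1.


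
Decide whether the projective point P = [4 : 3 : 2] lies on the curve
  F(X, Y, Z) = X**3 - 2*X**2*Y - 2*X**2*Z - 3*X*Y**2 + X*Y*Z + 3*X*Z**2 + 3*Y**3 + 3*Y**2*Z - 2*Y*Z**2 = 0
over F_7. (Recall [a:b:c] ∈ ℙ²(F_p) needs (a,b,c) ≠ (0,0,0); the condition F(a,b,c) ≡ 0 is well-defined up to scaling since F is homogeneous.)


F(4,3,2) ≡ 0 (mod 7); P is on the curve.

Evaluate F(4, 3, 2) term-by-term (mod 7).
  X**3 ↦ 1·64·1·1 = 64
  -2*X**2*Y ↦ -2·16·3·1 = -96
  -2*X**2*Z ↦ -2·16·1·2 = -64
  -3*X*Y**2 ↦ -3·4·9·1 = -108
  X*Y*Z ↦ 1·4·3·2 = 24
  3*X*Z**2 ↦ 3·4·1·4 = 48
  3*Y**3 ↦ 3·1·27·1 = 81
  3*Y**2*Z ↦ 3·1·9·2 = 54
  -2*Y*Z**2 ↦ -2·1·3·4 = -24
Sum: F(4, 3, 2) = (64) + (-96) + (-64) + (-108) + (24) + (48) + (81) + (54) + (-24) = -21.
Reducing mod 7: -21 ≡ 0 (mod 7).
Since F(a, b, c) ≡ 0 (mod 7), P lies on the curve.


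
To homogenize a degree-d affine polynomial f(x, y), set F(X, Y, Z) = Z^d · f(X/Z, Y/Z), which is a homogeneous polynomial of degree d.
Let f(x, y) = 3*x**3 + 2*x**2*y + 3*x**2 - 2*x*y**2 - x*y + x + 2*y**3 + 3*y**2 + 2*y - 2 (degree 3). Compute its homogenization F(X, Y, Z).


F(X, Y, Z) = 3*X**3 + 2*X**2*Y + 3*X**2*Z - 2*X*Y**2 - X*Y*Z + X*Z**2 + 2*Y**3 + 3*Y**2*Z + 2*Y*Z**2 - 2*Z**3

deg(f) = 3.
Substitute x = X/Z, y = Y/Z into f, then multiply by Z^3.
  monomial 3·x^3·y^0 ↦ 3·X^3·Y^0·Z^0.
  monomial 2·x^2·y^1 ↦ 2·X^2·Y^1·Z^0.
  monomial 3·x^2·y^0 ↦ 3·X^2·Y^0·Z^1.
  monomial -2·x^1·y^2 ↦ -2·X^1·Y^2·Z^0.
  monomial -1·x^1·y^1 ↦ -1·X^1·Y^1·Z^1.
  monomial 1·x^1·y^0 ↦ 1·X^1·Y^0·Z^2.
  monomial 2·x^0·y^3 ↦ 2·X^0·Y^3·Z^0.
  monomial 3·x^0·y^2 ↦ 3·X^0·Y^2·Z^1.
  monomial 2·x^0·y^1 ↦ 2·X^0·Y^1·Z^2.
  monomial -2·x^0·y^0 ↦ -2·X^0·Y^0·Z^3.
Collecting: F(X, Y, Z) = 3*X**3 + 2*X**2*Y + 3*X**2*Z - 2*X*Y**2 - X*Y*Z + X*Z**2 + 2*Y**3 + 3*Y**2*Z + 2*Y*Z**2 - 2*Z**3.


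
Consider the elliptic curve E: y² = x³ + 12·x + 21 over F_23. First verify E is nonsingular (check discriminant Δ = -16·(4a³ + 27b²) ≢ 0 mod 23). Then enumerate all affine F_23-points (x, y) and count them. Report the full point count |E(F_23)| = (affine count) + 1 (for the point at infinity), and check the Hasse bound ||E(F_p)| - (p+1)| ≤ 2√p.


Affine points = {(4, 8), (4, 15), (8, 10), (8, 13), (11, 9), (11, 14), (14, 9), (14, 14), (16, 10), (16, 13), (17, 3), (17, 20), (19, 1), (19, 22), (20, 2), (20, 21), (21, 9), (21, 14), (22, 10), (22, 13)}; affine count = 20; |E(F_23)| = 21.

Discriminant check: Δ ∝ 4a³ + 27b² = 4·12³ + 27·21² = 4·1728 + 27·441 ≡ 5 (mod 23). Nonzero ⇒ E is nonsingular.
For each x ∈ F_23, compute rhs = x³ + 12·x + 21 mod 23, then count y ∈ F_23 with y² ≡ rhs.
  x = 0: rhs = 21, matching y values: none (0 points).
  x = 1: rhs = 11, matching y values: none (0 points).
  x = 2: rhs = 7, matching y values: none (0 points).
  x = 3: rhs = 15, matching y values: none (0 points).
  x = 4: rhs = 18, matching y values: 8, 15 (2 points).
  x = 5: rhs = 22, matching y values: none (0 points).
  x = 6: rhs = 10, matching y values: none (0 points).
  x = 7: rhs = 11, matching y values: none (0 points).
  x = 8: rhs = 8, matching y values: 10, 13 (2 points).
  x = 9: rhs = 7, matching y values: none (0 points).
  x = 10: rhs = 14, matching y values: none (0 points).
  x = 11: rhs = 12, matching y values: 9, 14 (2 points).
  x = 12: rhs = 7, matching y values: none (0 points).
  x = 13: rhs = 5, matching y values: none (0 points).
  x = 14: rhs = 12, matching y values: 9, 14 (2 points).
  x = 15: rhs = 11, matching y values: none (0 points).
  x = 16: rhs = 8, matching y values: 10, 13 (2 points).
  x = 17: rhs = 9, matching y values: 3, 20 (2 points).
  x = 18: rhs = 20, matching y values: none (0 points).
  x = 19: rhs = 1, matching y values: 1, 22 (2 points).
  x = 20: rhs = 4, matching y values: 2, 21 (2 points).
  x = 21: rhs = 12, matching y values: 9, 14 (2 points).
  x = 22: rhs = 8, matching y values: 10, 13 (2 points).
Total affine count: 20.
Full point count |E(F_23)| = 20 + 1 = 21.
Hasse bound: |21 − (23+1)| = |-3| = 3 ≤ 2√23 ≈ 9.5917 ✓.


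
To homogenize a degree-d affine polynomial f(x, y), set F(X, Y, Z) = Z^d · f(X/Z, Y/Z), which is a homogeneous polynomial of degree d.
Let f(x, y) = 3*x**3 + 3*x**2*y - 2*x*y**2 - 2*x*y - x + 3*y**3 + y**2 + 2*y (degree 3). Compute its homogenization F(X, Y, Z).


F(X, Y, Z) = 3*X**3 + 3*X**2*Y - 2*X*Y**2 - 2*X*Y*Z - X*Z**2 + 3*Y**3 + Y**2*Z + 2*Y*Z**2

deg(f) = 3.
Substitute x = X/Z, y = Y/Z into f, then multiply by Z^3.
  monomial 3·x^3·y^0 ↦ 3·X^3·Y^0·Z^0.
  monomial 3·x^2·y^1 ↦ 3·X^2·Y^1·Z^0.
  monomial -2·x^1·y^2 ↦ -2·X^1·Y^2·Z^0.
  monomial -2·x^1·y^1 ↦ -2·X^1·Y^1·Z^1.
  monomial -1·x^1·y^0 ↦ -1·X^1·Y^0·Z^2.
  monomial 3·x^0·y^3 ↦ 3·X^0·Y^3·Z^0.
  monomial 1·x^0·y^2 ↦ 1·X^0·Y^2·Z^1.
  monomial 2·x^0·y^1 ↦ 2·X^0·Y^1·Z^2.
Collecting: F(X, Y, Z) = 3*X**3 + 3*X**2*Y - 2*X*Y**2 - 2*X*Y*Z - X*Z**2 + 3*Y**3 + Y**2*Z + 2*Y*Z**2.


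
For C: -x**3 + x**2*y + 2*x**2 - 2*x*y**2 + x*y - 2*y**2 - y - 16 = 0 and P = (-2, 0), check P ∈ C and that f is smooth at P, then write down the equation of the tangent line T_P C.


Tangent line at P: -20*x + y - 40 = 0.

Step 1: f(-2, 0) = 0, so P lies on C.
Step 2: partial derivatives
  f_x(x, y) = -3*x**2 + 2*x*y + 4*x - 2*y**2 + y, f_y(x, y) = x**2 - 4*x*y + x - 4*y - 1.
  f_x(P) = -20, f_y(P) = 1 (gradient nonzero, so P is smooth).
Step 3: tangent line at P: -20·(x − -2) + 1·(y − 0) = 0.
Expanding: -20*x + y - 40 = 0.


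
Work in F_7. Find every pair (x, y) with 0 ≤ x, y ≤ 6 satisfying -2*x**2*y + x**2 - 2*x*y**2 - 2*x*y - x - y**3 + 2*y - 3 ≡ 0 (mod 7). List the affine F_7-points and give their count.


Affine F_7-points: {(0, 2), (3, 4), (5, 2), (6, 6)}; count = 4.

For each of the 49 pairs (x, y) ∈ F_7², evaluate f(x, y) mod 7. Record the zeros.
  x = 0: [0↦4, 1↦5, 2↦0, 3↦4, 4↦4, 5↦1, 6↦3]  zeros at y ∈ {2}
  x = 1: [0↦4, 1↦6, 2↦5, 3↦2, 4↦5, 5↦1, 6↦5]  zeros at y ∈ ∅
  x = 2: [0↦6, 1↦5, 2↦4, 3↦4, 4↦6, 5↦4, 6↦6]  zeros at y ∈ ∅
  x = 3: [0↦3, 1↦2, 2↦4, 3↦3, 4↦0, 5↦3, 6↦6]  zeros at y ∈ {4}
  x = 4: [0↦2, 1↦4, 2↦5, 3↦6, 4↦1, 5↦5, 6↦5]  zeros at y ∈ ∅
  x = 5: [0↦3, 1↦4, 2↦0, 3↦6, 4↦2, 5↦3, 6↦3]  zeros at y ∈ {2}
  x = 6: [0↦6, 1↦2, 2↦3, 3↦3, 4↦3, 5↦4, 6↦0]  zeros at y ∈ {6}
Collecting zeros: affine points = {(0, 2), (3, 4), (5, 2), (6, 6)}.
Total count |C(F_7)_aff| = 4.


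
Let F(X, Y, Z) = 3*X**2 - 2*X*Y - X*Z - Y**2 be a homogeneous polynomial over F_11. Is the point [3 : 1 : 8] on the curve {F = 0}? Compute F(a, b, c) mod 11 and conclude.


F(3,1,8) ≡ 7 (mod 11); P is NOT on the curve.

Evaluate F(3, 1, 8) term-by-term (mod 11).
  3*X**2 ↦ 3·9·1·1 = 27
  -2*X*Y ↦ -2·3·1·1 = -6
  -X*Z ↦ -1·3·1·8 = -24
  -Y**2 ↦ -1·1·1·1 = -1
Sum: F(3, 1, 8) = (27) + (-6) + (-24) + (-1) = -4.
Reducing mod 11: -4 ≡ 7 (mod 11).
Since F(a, b, c) ≡ 7 ≠ 0 (mod 11), P does NOT lie on the curve.


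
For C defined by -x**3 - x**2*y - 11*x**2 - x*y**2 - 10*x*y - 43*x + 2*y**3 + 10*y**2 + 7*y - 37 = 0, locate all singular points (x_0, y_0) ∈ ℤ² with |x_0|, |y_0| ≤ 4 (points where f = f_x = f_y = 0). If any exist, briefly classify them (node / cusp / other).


Singular points: {(-3, -2)}; classification: cusp.

Compute partial derivatives:
  f_x = -3*x**2 - 2*x*y - 22*x - y**2 - 10*y - 43.
  f_y = -x**2 - 2*x*y - 10*x + 6*y**2 + 20*y + 7.
Scan x_0 ∈ {−4, ..., 4}. For each x_0, f_y(x_0, y) is a polynomial in y; find its integer roots y ∈ {−4, ..., 4}, then test f_x and f at those candidates.
  x = -4: f_y(-4, y) = 6*y**2 + 28*y + 31; no integer root y with |y| ≤ 4.
  x = -3: f_y(-3, y) = 6*y**2 + 26*y + 28; vanishes at y ∈ {-2}. (-3, -2): f_x = 0, f = 0 — SINGULAR.
  x = -2: f_y(-2, y) = 6*y**2 + 24*y + 23; no integer root y with |y| ≤ 4.
  x = -1: f_y(-1, y) = 6*y**2 + 22*y + 16; vanishes at y ∈ {-1}. (-1, -1): f_x = -17 ≠ 0.
  x = 0: f_y(0, y) = 6*y**2 + 20*y + 7; no integer root y with |y| ≤ 4.
  x = 1: f_y(1, y) = 6*y**2 + 18*y - 4; no integer root y with |y| ≤ 4.
  x = 2: f_y(2, y) = 6*y**2 + 16*y - 17; no integer root y with |y| ≤ 4.
  x = 3: f_y(3, y) = 6*y**2 + 14*y - 32; no integer root y with |y| ≤ 4.
  x = 4: f_y(4, y) = 6*y**2 + 12*y - 49; no integer root y with |y| ≤ 4.
Only singular point on the grid: (-3, -2).
Classify: substitute x = -3 + u, y = -2 + v and expand: f = -u**3 - u**2*v - u*v**2 + 2*v**3 + v**2.
No constant or linear terms (consistent with a singular point). Quadratic part: v**2. Cubic part: -u**3 - u**2*v - u*v**2 + 2*v**3.
The quadratic part v**2 is a perfect square, so there is a single (double) tangent line v = 0, i.e. y = -2. Restricting the cubic part to that line (v = 0) leaves -u**3 ≠ 0, so f is not divisible by v and the branch is v² ≈ u**3 to lowest order — this is a cusp.
Classification: cusp.


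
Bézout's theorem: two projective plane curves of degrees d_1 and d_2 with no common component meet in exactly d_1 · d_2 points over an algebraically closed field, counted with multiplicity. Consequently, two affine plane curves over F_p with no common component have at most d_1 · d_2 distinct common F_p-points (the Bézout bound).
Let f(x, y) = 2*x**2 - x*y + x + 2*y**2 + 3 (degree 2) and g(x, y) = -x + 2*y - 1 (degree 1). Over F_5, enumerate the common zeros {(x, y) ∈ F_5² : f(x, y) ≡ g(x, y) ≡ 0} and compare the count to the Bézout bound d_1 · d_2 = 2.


Common zeros: ∅; count = 0; Bézout bound = 2.

deg(f) = 2, deg(g) = 1, so Bézout bound = 2.
Scan x ∈ F_5. For each x, list the y ∈ F_5 with f(x, y) ≡ 0 and those with g(x, y) ≡ 0 (mod 5); the common zeros in that column are the intersection.
  x = 0: f ≡ 0 at y ∈ {1, 4}; g ≡ 0 at y ∈ {3}; common: ∅.
  x = 1: f ≡ 0 at y ∈ ∅; g ≡ 0 at y ∈ {1}; common: ∅.
  x = 2: f ≡ 0 at y ∈ {3}; g ≡ 0 at y ∈ {4}; common: ∅.
  x = 3: f ≡ 0 at y ∈ ∅; g ≡ 0 at y ∈ {2}; common: ∅.
  x = 4: f ≡ 0 at y ∈ {3, 4}; g ≡ 0 at y ∈ {0}; common: ∅.
Collecting: common zeros = ∅, so the count is 0.
Comparison with the Bézout bound: 0 ≤ 2 = deg(f)·deg(g), as expected for curves with no common component (the affine F_5-count falls short of the bound because intersections may lie at infinity, over extension fields, or carry multiplicity).


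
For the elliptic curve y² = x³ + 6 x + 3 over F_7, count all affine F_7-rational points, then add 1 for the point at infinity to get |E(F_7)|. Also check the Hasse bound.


Affine points = {(2, 3), (2, 4), (4, 0), (5, 2), (5, 5)}; affine count = 5; |E(F_7)| = 6.

Discriminant check: Δ ∝ 4a³ + 27b² = 4·6³ + 27·3² = 4·216 + 27·9 ≡ 1 (mod 7). Nonzero ⇒ E is nonsingular.
For each x ∈ F_7, compute rhs = x³ + 6·x + 3 mod 7, then count y ∈ F_7 with y² ≡ rhs.
  x = 0: rhs = 3, matching y values: none (0 points).
  x = 1: rhs = 3, matching y values: none (0 points).
  x = 2: rhs = 2, matching y values: 3, 4 (2 points).
  x = 3: rhs = 6, matching y values: none (0 points).
  x = 4: rhs = 0, matching y values: 0 (1 points).
  x = 5: rhs = 4, matching y values: 2, 5 (2 points).
  x = 6: rhs = 3, matching y values: none (0 points).
Total affine count: 5.
Full point count |E(F_7)| = 5 + 1 = 6.
Hasse bound: |6 − (7+1)| = |-2| = 2 ≤ 2√7 ≈ 5.2915 ✓.


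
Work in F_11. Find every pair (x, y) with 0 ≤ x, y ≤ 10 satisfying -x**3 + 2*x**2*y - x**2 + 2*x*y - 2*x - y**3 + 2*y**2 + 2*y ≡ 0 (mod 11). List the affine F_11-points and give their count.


Affine F_11-points: {(0, 0), (0, 6), (0, 7), (1, 9), (4, 0), (6, 0), (7, 10), (9, 4), (10, 4)}; count = 9.

For each of the 121 pairs (x, y) ∈ F_11², evaluate f(x, y) mod 11. Record the zeros.
  x = 0: [0↦0, 1↦3, 2↦4, 3↦8, 4↦9, 5↦1, 6↦0, 7↦0, 8↦6, 9↦1, 10↦1]  zeros at y ∈ {0, 6, 7}
  x = 1: [0↦7, 1↦3, 2↦8, 3↦5, 4↦10, 5↦6, 6↦9, 7↦2, 8↦1, 9↦0, 10↦4]  zeros at y ∈ {9}
  x = 2: [0↦6, 1↦10, 2↦1, 3↦6, 4↦8, 5↦1, 6↦1, 7↦2, 8↦9, 9↦5, 10↦6]  zeros at y ∈ ∅
  x = 3: [0↦2, 1↦7, 2↦10, 3↦5, 4↦8, 5↦2, 6↦3, 7↦5, 8↦2, 9↦10, 10↦1]  zeros at y ∈ ∅
  x = 4: [0↦0, 1↦10, 2↦7, 3↦7, 4↦4, 5↦3, 6↦9, 7↦5, 8↦7, 9↦9, 10↦5]  zeros at y ∈ {0}
  x = 5: [0↦5, 1↦2, 2↦8, 3↦6, 4↦1, 5↦9, 6↦2, 7↦7, 8↦7, 9↦7, 10↦1]  zeros at y ∈ ∅
  x = 6: [0↦0, 1↦10, 2↦7, 3↦7, 4↦4, 5↦3, 6↦9, 7↦5, 8↦7, 9↦9, 10↦5]  zeros at y ∈ {0}
  x = 7: [0↦1, 1↦6, 2↦9, 3↦4, 4↦7, 5↦1, 6↦2, 7↦4, 8↦1, 9↦9, 10↦0]  zeros at y ∈ {10}
  x = 8: [0↦2, 1↦6, 2↦8, 3↦2, 4↦4, 5↦8, 6↦8, 7↦9, 8↦5, 9↦1, 10↦2]  zeros at y ∈ ∅
  x = 9: [0↦8, 1↦4, 2↦9, 3↦6, 4↦0, 5↦7, 6↦10, 7↦3, 8↦2, 9↦1, 10↦5]  zeros at y ∈ {4}
  x = 10: [0↦2, 1↦5, 2↦6, 3↦10, 4↦0, 5↦3, 6↦2, 7↦2, 8↦8, 9↦3, 10↦3]  zeros at y ∈ {4}
Collecting zeros: affine points = {(0, 0), (0, 6), (0, 7), (1, 9), (4, 0), (6, 0), (7, 10), (9, 4), (10, 4)}.
Total count |C(F_11)_aff| = 9.


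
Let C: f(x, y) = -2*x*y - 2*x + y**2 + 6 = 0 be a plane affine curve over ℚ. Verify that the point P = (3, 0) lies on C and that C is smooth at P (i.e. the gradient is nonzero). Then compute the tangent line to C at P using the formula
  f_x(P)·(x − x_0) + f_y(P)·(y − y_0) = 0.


Tangent line at P: -2*x - 6*y + 6 = 0.

Step 1: f(3, 0) = 0, so P lies on C.
Step 2: partial derivatives
  f_x(x, y) = -2*y - 2, f_y(x, y) = -2*x + 2*y.
  f_x(P) = -2, f_y(P) = -6 (gradient nonzero, so P is smooth).
Step 3: tangent line at P: -2·(x − 3) + -6·(y − 0) = 0.
Expanding: -2*x - 6*y + 6 = 0.


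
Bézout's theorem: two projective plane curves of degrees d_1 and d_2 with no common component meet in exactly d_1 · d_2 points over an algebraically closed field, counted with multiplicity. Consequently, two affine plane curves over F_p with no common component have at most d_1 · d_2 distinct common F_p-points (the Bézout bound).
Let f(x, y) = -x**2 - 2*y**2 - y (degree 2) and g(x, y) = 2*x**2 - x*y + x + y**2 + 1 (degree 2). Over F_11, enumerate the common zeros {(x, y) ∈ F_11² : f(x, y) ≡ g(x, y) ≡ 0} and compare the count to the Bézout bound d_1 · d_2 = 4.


Common zeros: ∅; count = 0; Bézout bound = 4.

deg(f) = 2, deg(g) = 2, so Bézout bound = 4.
Scan x ∈ F_11. For each x, list the y ∈ F_11 with f(x, y) ≡ 0 and those with g(x, y) ≡ 0 (mod 11); the common zeros in that column are the intersection.
  x = 0: f ≡ 0 at y ∈ {0, 5}; g ≡ 0 at y ∈ ∅; common: ∅.
  x = 1: f ≡ 0 at y ∈ {2, 3}; g ≡ 0 at y ∈ ∅; common: ∅.
  x = 2: f ≡ 0 at y ∈ ∅; g ≡ 0 at y ∈ {0, 2}; common: ∅.
  x = 3: f ≡ 0 at y ∈ ∅; g ≡ 0 at y ∈ {0, 3}; common: ∅.
  x = 4: f ≡ 0 at y ∈ {7, 9}; g ≡ 0 at y ∈ {2}; common: ∅.
  x = 5: f ≡ 0 at y ∈ ∅; g ≡ 0 at y ∈ ∅; common: ∅.
  x = 6: f ≡ 0 at y ∈ ∅; g ≡ 0 at y ∈ ∅; common: ∅.
  x = 7: f ≡ 0 at y ∈ {7, 9}; g ≡ 0 at y ∈ ∅; common: ∅.
  x = 8: f ≡ 0 at y ∈ ∅; g ≡ 0 at y ∈ {4}; common: ∅.
  x = 9: f ≡ 0 at y ∈ ∅; g ≡ 0 at y ∈ {3, 6}; common: ∅.
  x = 10: f ≡ 0 at y ∈ {2, 3}; g ≡ 0 at y ∈ {4, 6}; common: ∅.
Collecting: common zeros = ∅, so the count is 0.
Comparison with the Bézout bound: 0 ≤ 4 = deg(f)·deg(g), as expected for curves with no common component (the affine F_11-count falls short of the bound because intersections may lie at infinity, over extension fields, or carry multiplicity).


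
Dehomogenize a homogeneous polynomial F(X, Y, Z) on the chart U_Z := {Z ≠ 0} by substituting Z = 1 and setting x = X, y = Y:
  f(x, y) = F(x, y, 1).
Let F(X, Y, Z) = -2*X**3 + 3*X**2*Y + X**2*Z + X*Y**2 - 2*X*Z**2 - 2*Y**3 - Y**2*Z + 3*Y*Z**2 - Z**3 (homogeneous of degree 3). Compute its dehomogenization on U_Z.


f(x, y) = -2*x**3 + 3*x**2*y + x**2 + x*y**2 - 2*x - 2*y**3 - y**2 + 3*y - 1

On U_Z we set Z = 1. Each monomial c·X^i·Y^j·Z^k in F becomes c·x^i·y^j·1^k = c·x^i·y^j.
Substituting Z = 1: F(X, Y, 1) = -2*x**3 + 3*x**2*y + x**2 + x*y**2 - 2*x - 2*y**3 - y**2 + 3*y - 1.
Note: deg(f) ≤ deg(F) = 3; strict inequality happens when F is divisible by Z (lost terms).


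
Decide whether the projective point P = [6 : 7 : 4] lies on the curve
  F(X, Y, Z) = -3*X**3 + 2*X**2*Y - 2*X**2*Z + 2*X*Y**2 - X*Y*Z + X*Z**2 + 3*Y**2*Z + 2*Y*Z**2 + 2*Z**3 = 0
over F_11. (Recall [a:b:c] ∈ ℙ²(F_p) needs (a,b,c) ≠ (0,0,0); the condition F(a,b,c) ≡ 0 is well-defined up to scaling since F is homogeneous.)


F(6,7,4) ≡ 1 (mod 11); P is NOT on the curve.

Evaluate F(6, 7, 4) term-by-term (mod 11).
  -3*X**3 ↦ -3·216·1·1 = -648
  2*X**2*Y ↦ 2·36·7·1 = 504
  -2*X**2*Z ↦ -2·36·1·4 = -288
  2*X*Y**2 ↦ 2·6·49·1 = 588
  -X*Y*Z ↦ -1·6·7·4 = -168
  X*Z**2 ↦ 1·6·1·16 = 96
  3*Y**2*Z ↦ 3·1·49·4 = 588
  2*Y*Z**2 ↦ 2·1·7·16 = 224
  2*Z**3 ↦ 2·1·1·64 = 128
Sum: F(6, 7, 4) = (-648) + (504) + (-288) + (588) + (-168) + (96) + (588) + (224) + (128) = 1024.
Reducing mod 11: 1024 ≡ 1 (mod 11).
Since F(a, b, c) ≡ 1 ≠ 0 (mod 11), P does NOT lie on the curve.


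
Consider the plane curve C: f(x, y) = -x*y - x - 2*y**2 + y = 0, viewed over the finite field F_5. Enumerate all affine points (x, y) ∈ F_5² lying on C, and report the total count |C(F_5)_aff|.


Affine F_5-points: {(0, 0), (0, 3), (2, 1), (3, 2)}; count = 4.

For each of the 25 pairs (x, y) ∈ F_5², evaluate f(x, y) mod 5. Record the zeros.
  x = 0: [0↦0, 1↦4, 2↦4, 3↦0, 4↦2]  zeros at y ∈ {0, 3}
  x = 1: [0↦4, 1↦2, 2↦1, 3↦1, 4↦2]  zeros at y ∈ ∅
  x = 2: [0↦3, 1↦0, 2↦3, 3↦2, 4↦2]  zeros at y ∈ {1}
  x = 3: [0↦2, 1↦3, 2↦0, 3↦3, 4↦2]  zeros at y ∈ {2}
  x = 4: [0↦1, 1↦1, 2↦2, 3↦4, 4↦2]  zeros at y ∈ ∅
Collecting zeros: affine points = {(0, 0), (0, 3), (2, 1), (3, 2)}.
Total count |C(F_5)_aff| = 4.


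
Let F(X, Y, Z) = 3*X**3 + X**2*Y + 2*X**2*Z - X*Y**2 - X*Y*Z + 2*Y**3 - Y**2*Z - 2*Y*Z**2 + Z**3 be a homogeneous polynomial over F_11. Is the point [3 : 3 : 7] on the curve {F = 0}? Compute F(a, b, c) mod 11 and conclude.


F(3,3,7) ≡ 8 (mod 11); P is NOT on the curve.

Evaluate F(3, 3, 7) term-by-term (mod 11).
  3*X**3 ↦ 3·27·1·1 = 81
  X**2*Y ↦ 1·9·3·1 = 27
  2*X**2*Z ↦ 2·9·1·7 = 126
  -X*Y**2 ↦ -1·3·9·1 = -27
  -X*Y*Z ↦ -1·3·3·7 = -63
  2*Y**3 ↦ 2·1·27·1 = 54
  -Y**2*Z ↦ -1·1·9·7 = -63
  -2*Y*Z**2 ↦ -2·1·3·49 = -294
  Z**3 ↦ 1·1·1·343 = 343
Sum: F(3, 3, 7) = (81) + (27) + (126) + (-27) + (-63) + (54) + (-63) + (-294) + (343) = 184.
Reducing mod 11: 184 ≡ 8 (mod 11).
Since F(a, b, c) ≡ 8 ≠ 0 (mod 11), P does NOT lie on the curve.


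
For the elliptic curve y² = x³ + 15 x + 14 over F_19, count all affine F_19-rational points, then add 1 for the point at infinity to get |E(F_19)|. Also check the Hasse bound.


Affine points = {(1, 7), (1, 12), (4, 9), (4, 10), (5, 9), (5, 10), (6, 4), (6, 15), (7, 5), (7, 14), (8, 0), (9, 2), (9, 17), (10, 9), (10, 10), (11, 3), (11, 16), (14, 2), (14, 17), (15, 2), (15, 17), (18, 6), (18, 13)}; affine count = 23; |E(F_19)| = 24.

Discriminant check: Δ ∝ 4a³ + 27b² = 4·15³ + 27·14² = 4·3375 + 27·196 ≡ 1 (mod 19). Nonzero ⇒ E is nonsingular.
For each x ∈ F_19, compute rhs = x³ + 15·x + 14 mod 19, then count y ∈ F_19 with y² ≡ rhs.
  x = 0: rhs = 14, matching y values: none (0 points).
  x = 1: rhs = 11, matching y values: 7, 12 (2 points).
  x = 2: rhs = 14, matching y values: none (0 points).
  x = 3: rhs = 10, matching y values: none (0 points).
  x = 4: rhs = 5, matching y values: 9, 10 (2 points).
  x = 5: rhs = 5, matching y values: 9, 10 (2 points).
  x = 6: rhs = 16, matching y values: 4, 15 (2 points).
  x = 7: rhs = 6, matching y values: 5, 14 (2 points).
  x = 8: rhs = 0, matching y values: 0 (1 points).
  x = 9: rhs = 4, matching y values: 2, 17 (2 points).
  x = 10: rhs = 5, matching y values: 9, 10 (2 points).
  x = 11: rhs = 9, matching y values: 3, 16 (2 points).
  x = 12: rhs = 3, matching y values: none (0 points).
  x = 13: rhs = 12, matching y values: none (0 points).
  x = 14: rhs = 4, matching y values: 2, 17 (2 points).
  x = 15: rhs = 4, matching y values: 2, 17 (2 points).
  x = 16: rhs = 18, matching y values: none (0 points).
  x = 17: rhs = 14, matching y values: none (0 points).
  x = 18: rhs = 17, matching y values: 6, 13 (2 points).
Total affine count: 23.
Full point count |E(F_19)| = 23 + 1 = 24.
Hasse bound: |24 − (19+1)| = |4| = 4 ≤ 2√19 ≈ 8.7178 ✓.
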